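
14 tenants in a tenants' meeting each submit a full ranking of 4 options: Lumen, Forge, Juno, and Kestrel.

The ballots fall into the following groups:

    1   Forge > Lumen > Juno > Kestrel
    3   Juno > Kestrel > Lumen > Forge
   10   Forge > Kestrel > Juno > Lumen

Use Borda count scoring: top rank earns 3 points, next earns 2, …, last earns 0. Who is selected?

Borda scores:
  Lumen: 2 + 3·1 + 10·0 = 5
  Forge: 3 + 3·0 + 10·3 = 33
  Juno: 1 + 3·3 + 10·1 = 20
  Kestrel: 0 + 3·2 + 10·2 = 26
Forge has the highest total.

Forge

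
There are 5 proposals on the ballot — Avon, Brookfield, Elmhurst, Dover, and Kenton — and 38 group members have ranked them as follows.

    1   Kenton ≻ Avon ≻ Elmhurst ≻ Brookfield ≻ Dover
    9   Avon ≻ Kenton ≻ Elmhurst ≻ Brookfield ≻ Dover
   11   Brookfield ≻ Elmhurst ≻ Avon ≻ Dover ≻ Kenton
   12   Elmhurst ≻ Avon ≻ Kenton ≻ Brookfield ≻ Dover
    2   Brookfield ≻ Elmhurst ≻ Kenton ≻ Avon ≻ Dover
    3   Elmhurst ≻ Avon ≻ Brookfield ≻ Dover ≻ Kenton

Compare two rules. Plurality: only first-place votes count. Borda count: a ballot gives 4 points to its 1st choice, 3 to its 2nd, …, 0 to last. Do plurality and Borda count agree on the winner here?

Plurality first-place counts: Avon 9, Brookfield 13, Elmhurst 15, Dover 0, Kenton 1 → Elmhurst.
Borda totals: Avon 108, Brookfield 80, Elmhurst 119, Dover 14, Kenton 59 → Elmhurst.
The two rules agree on Elmhurst.

Yes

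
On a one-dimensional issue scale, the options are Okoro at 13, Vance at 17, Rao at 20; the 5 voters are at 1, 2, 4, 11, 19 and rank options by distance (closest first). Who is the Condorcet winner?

Okoro

With single-peaked preferences on a line, the Condorcet winner is the candidate closest to the median voter.
The median voter (position 4) is closest to Okoro at 13.
Check: Okoro vs Vance — voters closer to Okoro: 4 of 5.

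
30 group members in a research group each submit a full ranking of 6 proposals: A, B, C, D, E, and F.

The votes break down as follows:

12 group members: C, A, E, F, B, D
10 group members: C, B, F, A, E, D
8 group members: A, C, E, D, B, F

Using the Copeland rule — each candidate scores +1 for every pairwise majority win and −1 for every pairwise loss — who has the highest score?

C

Pairwise results:
  A vs B: A wins 20–10.
  A vs C: C wins 22–8.
  A vs D: A wins 30–0.
  A vs E: A wins 30–0.
  A vs F: A wins 20–10.
  B vs C: C wins 30–0.
  B vs D: B wins 22–8.
  B vs E: E wins 20–10.
  B vs F: B wins 18–12.
  C vs D: C wins 30–0.
  C vs E: C wins 30–0.
  C vs F: C wins 30–0.
  D vs E: E wins 30–0.
  D vs F: F wins 22–8.
  E vs F: E wins 20–10.
Copeland scores (wins − losses):
  A: 4 − 1 = 3
  B: 2 − 3 = -1
  C: 5 − 0 = 5
  D: 0 − 5 = -5
  E: 3 − 2 = 1
  F: 1 − 4 = -3
C has the best Copeland score.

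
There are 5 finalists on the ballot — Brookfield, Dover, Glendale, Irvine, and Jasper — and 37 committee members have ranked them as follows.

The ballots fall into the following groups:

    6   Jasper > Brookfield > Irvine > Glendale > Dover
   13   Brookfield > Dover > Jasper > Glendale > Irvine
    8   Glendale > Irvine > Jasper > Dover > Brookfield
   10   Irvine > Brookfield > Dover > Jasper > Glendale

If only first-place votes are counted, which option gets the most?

Brookfield

First-place vote totals:
  Brookfield: 13
  Dover: 0
  Glendale: 8
  Irvine: 10
  Jasper: 6
Brookfield has the most first-place votes.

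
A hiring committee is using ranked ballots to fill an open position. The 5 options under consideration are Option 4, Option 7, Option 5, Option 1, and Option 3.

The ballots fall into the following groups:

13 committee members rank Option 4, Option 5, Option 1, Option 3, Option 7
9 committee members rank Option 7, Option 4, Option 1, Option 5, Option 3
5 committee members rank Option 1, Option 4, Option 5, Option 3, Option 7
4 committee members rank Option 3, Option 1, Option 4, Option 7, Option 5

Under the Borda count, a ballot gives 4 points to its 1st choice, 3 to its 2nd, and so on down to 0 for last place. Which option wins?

Option 4

Borda scores:
  Option 4: 13·4 + 9·3 + 5·3 + 4·2 = 102
  Option 7: 13·0 + 9·4 + 5·0 + 4·1 = 40
  Option 5: 13·3 + 9·1 + 5·2 + 4·0 = 58
  Option 1: 13·2 + 9·2 + 5·4 + 4·3 = 76
  Option 3: 13·1 + 9·0 + 5·1 + 4·4 = 34
Option 4 has the highest total.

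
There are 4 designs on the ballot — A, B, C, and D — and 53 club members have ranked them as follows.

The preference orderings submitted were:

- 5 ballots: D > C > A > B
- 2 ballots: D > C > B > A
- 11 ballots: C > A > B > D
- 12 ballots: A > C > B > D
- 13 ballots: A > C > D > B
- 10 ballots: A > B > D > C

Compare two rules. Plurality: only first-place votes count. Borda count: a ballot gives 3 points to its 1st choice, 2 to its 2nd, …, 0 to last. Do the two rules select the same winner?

Yes

Plurality first-place counts: A 35, B 0, C 11, D 7 → A.
Borda totals: A 132, B 45, C 97, D 44 → A.
The two rules agree on A.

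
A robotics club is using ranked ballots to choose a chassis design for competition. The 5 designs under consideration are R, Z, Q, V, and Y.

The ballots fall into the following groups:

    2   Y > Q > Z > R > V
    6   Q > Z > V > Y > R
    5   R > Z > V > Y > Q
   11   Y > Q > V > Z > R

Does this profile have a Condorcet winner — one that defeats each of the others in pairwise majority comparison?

Yes

Head-to-head results (24 voters total):
R vs Z: Z wins 19–5.
R vs Q: Q wins 19–5.
R vs V: V wins 17–7.
R vs Y: Y wins 19–5.
Z vs Q: Q wins 19–5.
Z vs V: Z wins 13–11.
Z vs Y: Y wins 13–11.
Q vs V: Q wins 19–5.
Q vs Y: Y wins 18–6.
V vs Y: Y wins 13–11.
Y beats each rival — R (19–5), Z (13–11), Q (18–6), V (13–11) — so Y is the Condorcet winner.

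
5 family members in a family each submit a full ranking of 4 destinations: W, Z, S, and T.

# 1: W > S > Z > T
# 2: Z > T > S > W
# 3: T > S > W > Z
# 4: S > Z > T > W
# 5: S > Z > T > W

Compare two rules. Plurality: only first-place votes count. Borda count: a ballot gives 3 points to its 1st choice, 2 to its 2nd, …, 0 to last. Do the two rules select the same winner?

Yes

Plurality first-place counts: W 1, Z 1, S 2, T 1 → S.
Borda totals: W 4, Z 8, S 11, T 7 → S.
The two rules agree on S.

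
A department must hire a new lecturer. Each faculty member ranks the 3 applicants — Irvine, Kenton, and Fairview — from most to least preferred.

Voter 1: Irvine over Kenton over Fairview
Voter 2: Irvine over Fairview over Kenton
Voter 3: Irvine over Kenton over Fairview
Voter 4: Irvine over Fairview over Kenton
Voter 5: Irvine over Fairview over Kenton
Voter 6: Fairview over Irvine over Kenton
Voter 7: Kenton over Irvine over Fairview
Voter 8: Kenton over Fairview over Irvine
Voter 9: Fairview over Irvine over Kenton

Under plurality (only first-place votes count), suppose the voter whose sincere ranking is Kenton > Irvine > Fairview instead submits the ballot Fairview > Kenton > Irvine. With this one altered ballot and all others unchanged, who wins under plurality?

First-place totals with the altered ballot: Irvine 5, Kenton 1, Fairview 3.
The winner is unchanged: still Irvine.

Irvine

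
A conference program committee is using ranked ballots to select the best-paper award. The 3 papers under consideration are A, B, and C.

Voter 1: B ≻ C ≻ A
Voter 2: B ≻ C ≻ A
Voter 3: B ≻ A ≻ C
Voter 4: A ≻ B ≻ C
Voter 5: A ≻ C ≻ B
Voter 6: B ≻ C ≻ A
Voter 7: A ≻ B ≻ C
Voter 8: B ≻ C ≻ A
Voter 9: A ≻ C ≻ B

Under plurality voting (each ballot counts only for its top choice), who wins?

First-place vote totals:
  A: 4
  B: 5
  C: 0
B has the most first-place votes.

B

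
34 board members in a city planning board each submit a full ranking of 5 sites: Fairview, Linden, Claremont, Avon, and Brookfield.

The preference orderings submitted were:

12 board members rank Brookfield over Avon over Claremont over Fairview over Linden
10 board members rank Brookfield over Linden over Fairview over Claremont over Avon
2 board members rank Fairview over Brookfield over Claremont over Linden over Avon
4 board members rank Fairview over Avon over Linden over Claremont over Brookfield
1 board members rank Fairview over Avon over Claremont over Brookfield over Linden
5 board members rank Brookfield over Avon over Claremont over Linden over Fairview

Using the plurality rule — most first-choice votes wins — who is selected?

First-place vote totals:
  Fairview: 7
  Linden: 0
  Claremont: 0
  Avon: 0
  Brookfield: 27
Brookfield has the most first-place votes.

Brookfield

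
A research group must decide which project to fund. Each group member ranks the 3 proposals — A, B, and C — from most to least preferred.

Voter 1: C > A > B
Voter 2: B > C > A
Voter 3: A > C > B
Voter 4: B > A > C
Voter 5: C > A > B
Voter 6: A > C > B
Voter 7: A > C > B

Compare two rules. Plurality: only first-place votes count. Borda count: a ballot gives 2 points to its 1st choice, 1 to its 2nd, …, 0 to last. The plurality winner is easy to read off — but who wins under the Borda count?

Plurality first-place counts: A 3, B 2, C 2 → A.
Borda totals: A 9, B 4, C 8 → A.

A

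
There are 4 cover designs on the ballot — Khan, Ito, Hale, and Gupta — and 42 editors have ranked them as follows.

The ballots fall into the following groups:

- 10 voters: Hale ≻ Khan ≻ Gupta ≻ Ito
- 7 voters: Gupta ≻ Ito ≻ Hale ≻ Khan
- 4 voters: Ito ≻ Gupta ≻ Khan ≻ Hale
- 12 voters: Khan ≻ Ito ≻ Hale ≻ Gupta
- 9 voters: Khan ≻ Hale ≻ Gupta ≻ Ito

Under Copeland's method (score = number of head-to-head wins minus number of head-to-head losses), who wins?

Pairwise results:
  Khan vs Ito: Khan wins 31–11.
  Khan vs Hale: Khan wins 25–17.
  Khan vs Gupta: Khan wins 31–11.
  Ito vs Hale: Ito wins 23–19.
  Ito vs Gupta: Gupta wins 26–16.
  Hale vs Gupta: Hale wins 31–11.
Copeland scores (wins − losses):
  Khan: 3 − 0 = 3
  Ito: 1 − 2 = -1
  Hale: 1 − 2 = -1
  Gupta: 1 − 2 = -1
Khan has the best Copeland score.

Khan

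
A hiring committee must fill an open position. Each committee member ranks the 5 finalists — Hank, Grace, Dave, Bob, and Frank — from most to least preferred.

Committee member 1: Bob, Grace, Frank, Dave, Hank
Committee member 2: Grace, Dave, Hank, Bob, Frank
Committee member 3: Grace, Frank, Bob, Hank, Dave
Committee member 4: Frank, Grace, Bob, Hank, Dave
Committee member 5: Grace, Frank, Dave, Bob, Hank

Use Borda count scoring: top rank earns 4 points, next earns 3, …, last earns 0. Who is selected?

Grace

Borda scores:
  Hank: 0 + 2 + 1 + 1 + 0 = 4
  Grace: 3 + 4 + 4 + 3 + 4 = 18
  Dave: 1 + 3 + 0 + 0 + 2 = 6
  Bob: 4 + 1 + 2 + 2 + 1 = 10
  Frank: 2 + 0 + 3 + 4 + 3 = 12
Grace has the highest total.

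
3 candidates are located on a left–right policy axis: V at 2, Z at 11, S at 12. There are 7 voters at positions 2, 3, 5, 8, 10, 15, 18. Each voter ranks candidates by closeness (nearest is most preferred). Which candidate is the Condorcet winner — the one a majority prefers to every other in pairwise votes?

Z

With single-peaked preferences on a line, the Condorcet winner is the candidate closest to the median voter.
The median voter (position 8) is closest to Z at 11.
Check: Z vs V — voters closer to Z: 4 of 7.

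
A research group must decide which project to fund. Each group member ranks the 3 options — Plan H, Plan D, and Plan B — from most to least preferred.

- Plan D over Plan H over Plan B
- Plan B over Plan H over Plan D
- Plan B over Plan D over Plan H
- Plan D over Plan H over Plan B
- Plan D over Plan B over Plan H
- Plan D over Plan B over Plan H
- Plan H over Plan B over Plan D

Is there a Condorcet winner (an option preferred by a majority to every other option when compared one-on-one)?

Yes

Head-to-head results (7 voters total):
Plan H vs Plan D: Plan D wins 5–2.
Plan H vs Plan B: Plan B wins 4–3.
Plan D vs Plan B: Plan D wins 4–3.
Plan D beats each rival — Plan H (5–2), Plan B (4–3) — so Plan D is the Condorcet winner.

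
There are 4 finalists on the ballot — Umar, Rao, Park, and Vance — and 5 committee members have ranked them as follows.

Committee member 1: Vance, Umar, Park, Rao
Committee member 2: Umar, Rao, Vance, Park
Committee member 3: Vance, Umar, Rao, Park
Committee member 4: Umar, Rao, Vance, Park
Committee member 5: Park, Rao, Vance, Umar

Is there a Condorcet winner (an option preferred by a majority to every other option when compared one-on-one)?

Head-to-head results (5 voters total):
Umar vs Rao: Umar wins 4–1.
Umar vs Park: Umar wins 4–1.
Umar vs Vance: Vance wins 3–2.
Rao vs Park: Rao wins 3–2.
Rao vs Vance: Rao wins 3–2.
Park vs Vance: Vance wins 4–1.
No candidate beats all others: Umar beats Rao beats Vance beats Umar, a majority cycle.

No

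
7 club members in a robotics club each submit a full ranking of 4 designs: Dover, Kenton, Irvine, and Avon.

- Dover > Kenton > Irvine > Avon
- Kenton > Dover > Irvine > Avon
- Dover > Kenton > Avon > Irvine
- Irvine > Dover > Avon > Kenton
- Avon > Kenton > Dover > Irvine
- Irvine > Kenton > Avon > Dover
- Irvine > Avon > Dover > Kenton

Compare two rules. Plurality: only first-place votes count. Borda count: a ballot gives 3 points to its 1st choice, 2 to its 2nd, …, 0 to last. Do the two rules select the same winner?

Plurality first-place counts: Dover 2, Kenton 1, Irvine 3, Avon 1 → Irvine.
Borda totals: Dover 12, Kenton 11, Irvine 11, Avon 8 → Dover.
The two rules disagree: plurality picks Irvine, Borda picks Dover.

No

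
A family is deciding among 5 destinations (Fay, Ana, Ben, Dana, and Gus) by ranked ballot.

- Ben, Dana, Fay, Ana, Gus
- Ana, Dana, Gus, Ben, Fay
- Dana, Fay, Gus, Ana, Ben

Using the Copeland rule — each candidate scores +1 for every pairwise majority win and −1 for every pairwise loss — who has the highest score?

Dana

Pairwise results:
  Fay vs Ana: Fay wins 2–1.
  Fay vs Ben: Ben wins 2–1.
  Fay vs Dana: Dana wins 3–0.
  Fay vs Gus: Fay wins 2–1.
  Ana vs Ben: Ana wins 2–1.
  Ana vs Dana: Dana wins 2–1.
  Ana vs Gus: Ana wins 2–1.
  Ben vs Dana: Dana wins 2–1.
  Ben vs Gus: Gus wins 2–1.
  Dana vs Gus: Dana wins 3–0.
Copeland scores (wins − losses):
  Fay: 2 − 2 = 0
  Ana: 2 − 2 = 0
  Ben: 1 − 3 = -2
  Dana: 4 − 0 = 4
  Gus: 1 − 3 = -2
Dana has the best Copeland score.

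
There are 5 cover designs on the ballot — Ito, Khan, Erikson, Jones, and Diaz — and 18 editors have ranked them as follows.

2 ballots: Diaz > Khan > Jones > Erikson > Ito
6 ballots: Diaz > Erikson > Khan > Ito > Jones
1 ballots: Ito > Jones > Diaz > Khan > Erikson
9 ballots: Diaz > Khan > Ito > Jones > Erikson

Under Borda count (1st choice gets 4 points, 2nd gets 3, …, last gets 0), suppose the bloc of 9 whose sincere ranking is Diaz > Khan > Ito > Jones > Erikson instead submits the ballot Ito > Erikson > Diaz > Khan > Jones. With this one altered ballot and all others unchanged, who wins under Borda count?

Diaz

Borda totals with the altered ballot: Ito 46, Khan 28, Erikson 47, Jones 7, Diaz 52.
The winner is unchanged: still Diaz.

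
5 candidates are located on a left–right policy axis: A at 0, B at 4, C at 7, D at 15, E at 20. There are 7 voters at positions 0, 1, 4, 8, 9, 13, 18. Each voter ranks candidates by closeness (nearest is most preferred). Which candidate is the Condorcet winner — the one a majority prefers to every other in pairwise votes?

With single-peaked preferences on a line, the Condorcet winner is the candidate closest to the median voter.
The median voter (position 8) is closest to C at 7.
Check: C vs D — voters closer to C: 5 of 7.

C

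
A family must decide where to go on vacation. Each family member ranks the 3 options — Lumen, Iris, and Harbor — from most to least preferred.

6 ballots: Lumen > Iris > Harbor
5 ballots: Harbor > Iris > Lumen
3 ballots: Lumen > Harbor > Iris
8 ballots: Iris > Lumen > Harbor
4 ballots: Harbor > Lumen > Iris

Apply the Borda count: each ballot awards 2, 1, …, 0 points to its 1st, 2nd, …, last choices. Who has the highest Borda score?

Lumen

Borda scores:
  Lumen: 6·2 + 5·0 + 3·2 + 8·1 + 4·1 = 30
  Iris: 6·1 + 5·1 + 3·0 + 8·2 + 4·0 = 27
  Harbor: 6·0 + 5·2 + 3·1 + 8·0 + 4·2 = 21
Lumen has the highest total.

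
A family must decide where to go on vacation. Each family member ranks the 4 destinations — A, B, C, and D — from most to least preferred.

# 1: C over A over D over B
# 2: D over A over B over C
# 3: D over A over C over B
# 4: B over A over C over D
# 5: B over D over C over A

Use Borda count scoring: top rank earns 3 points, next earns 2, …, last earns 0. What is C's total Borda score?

Borda scores:
  A: 2 + 2 + 2 + 2 + 0 = 8
  B: 0 + 1 + 0 + 3 + 3 = 7
  C: 3 + 0 + 1 + 1 + 1 = 6
  D: 1 + 3 + 3 + 0 + 2 = 9

6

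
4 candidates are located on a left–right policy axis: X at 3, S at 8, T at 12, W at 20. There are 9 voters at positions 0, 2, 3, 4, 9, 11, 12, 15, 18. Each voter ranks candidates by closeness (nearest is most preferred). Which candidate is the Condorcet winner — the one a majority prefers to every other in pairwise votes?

S

With single-peaked preferences on a line, the Condorcet winner is the candidate closest to the median voter.
The median voter (position 9) is closest to S at 8.
Check: S vs T — voters closer to S: 5 of 9.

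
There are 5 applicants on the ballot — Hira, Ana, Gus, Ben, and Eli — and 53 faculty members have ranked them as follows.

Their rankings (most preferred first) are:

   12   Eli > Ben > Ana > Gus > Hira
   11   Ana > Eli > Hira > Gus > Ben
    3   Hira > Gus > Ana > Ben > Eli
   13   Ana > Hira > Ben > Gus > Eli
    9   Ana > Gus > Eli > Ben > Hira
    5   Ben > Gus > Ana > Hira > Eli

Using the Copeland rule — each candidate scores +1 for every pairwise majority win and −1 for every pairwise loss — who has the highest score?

Ana

Pairwise results:
  Hira vs Ana: Ana wins 50–3.
  Hira vs Gus: Hira wins 27–26.
  Hira vs Ben: Hira wins 27–26.
  Hira vs Eli: Eli wins 32–21.
  Ana vs Gus: Ana wins 45–8.
  Ana vs Ben: Ana wins 36–17.
  Ana vs Eli: Ana wins 41–12.
  Gus vs Ben: Ben wins 30–23.
  Gus vs Eli: Gus wins 30–23.
  Ben vs Eli: Eli wins 32–21.
Copeland scores (wins − losses):
  Hira: 2 − 2 = 0
  Ana: 4 − 0 = 4
  Gus: 1 − 3 = -2
  Ben: 1 − 3 = -2
  Eli: 2 − 2 = 0
Ana has the best Copeland score.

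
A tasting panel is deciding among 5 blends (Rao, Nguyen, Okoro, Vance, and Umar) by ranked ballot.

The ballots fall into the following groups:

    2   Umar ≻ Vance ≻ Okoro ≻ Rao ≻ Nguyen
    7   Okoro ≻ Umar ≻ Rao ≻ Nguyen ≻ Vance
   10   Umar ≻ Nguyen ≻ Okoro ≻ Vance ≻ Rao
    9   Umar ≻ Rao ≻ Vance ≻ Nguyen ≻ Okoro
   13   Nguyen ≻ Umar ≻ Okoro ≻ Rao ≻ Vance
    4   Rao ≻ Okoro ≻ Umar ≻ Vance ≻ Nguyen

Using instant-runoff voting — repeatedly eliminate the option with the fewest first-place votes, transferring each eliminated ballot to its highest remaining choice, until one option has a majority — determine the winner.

Umar

Round 1: Umar 21, Nguyen 13, Okoro 7, Rao 4, Vance 0. Vance has the fewest and is eliminated.
Round 2: Umar 21, Nguyen 13, Okoro 7, Rao 4. Rao has the fewest and is eliminated.
Round 3: Umar 21, Nguyen 13, Okoro 11. Okoro has the fewest and is eliminated.
Round 4: Umar 32, Nguyen 13. Umar has a majority.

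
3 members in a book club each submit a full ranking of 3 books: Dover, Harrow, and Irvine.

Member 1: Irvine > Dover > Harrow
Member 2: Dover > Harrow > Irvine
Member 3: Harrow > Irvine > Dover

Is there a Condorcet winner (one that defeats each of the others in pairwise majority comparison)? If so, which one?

Head-to-head results (3 voters total):
Dover vs Harrow: Dover wins 2–1.
Dover vs Irvine: Irvine wins 2–1.
Harrow vs Irvine: Harrow wins 2–1.
No candidate beats all others: Dover beats Harrow beats Irvine beats Dover, a majority cycle.

None — there is no Condorcet winner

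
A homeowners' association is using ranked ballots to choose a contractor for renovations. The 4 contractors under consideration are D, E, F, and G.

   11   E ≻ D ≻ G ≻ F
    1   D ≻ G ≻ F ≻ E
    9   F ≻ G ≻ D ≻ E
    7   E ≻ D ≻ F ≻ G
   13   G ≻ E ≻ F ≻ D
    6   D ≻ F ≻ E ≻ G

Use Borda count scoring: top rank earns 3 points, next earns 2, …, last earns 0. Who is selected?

Borda scores:
  D: 11·2 + 3 + 9·1 + 7·2 + 13·0 + 6·3 = 66
  E: 11·3 + 0 + 9·0 + 7·3 + 13·2 + 6·1 = 86
  F: 11·0 + 1 + 9·3 + 7·1 + 13·1 + 6·2 = 60
  G: 11·1 + 2 + 9·2 + 7·0 + 13·3 + 6·0 = 70
E has the highest total.

E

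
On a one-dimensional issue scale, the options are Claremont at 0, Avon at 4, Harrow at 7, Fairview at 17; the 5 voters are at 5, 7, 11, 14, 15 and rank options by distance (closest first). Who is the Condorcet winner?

With single-peaked preferences on a line, the Condorcet winner is the candidate closest to the median voter.
The median voter (position 11) is closest to Harrow at 7.
Check: Harrow vs Avon — voters closer to Harrow: 4 of 5.

Harrow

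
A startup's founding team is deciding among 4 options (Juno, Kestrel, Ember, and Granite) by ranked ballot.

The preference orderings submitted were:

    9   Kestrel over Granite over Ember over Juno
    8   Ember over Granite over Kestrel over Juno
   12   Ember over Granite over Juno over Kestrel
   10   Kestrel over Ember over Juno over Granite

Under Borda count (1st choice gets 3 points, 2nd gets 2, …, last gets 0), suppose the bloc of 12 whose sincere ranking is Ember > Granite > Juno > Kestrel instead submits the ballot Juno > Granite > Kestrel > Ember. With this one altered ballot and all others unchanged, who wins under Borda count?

Borda totals with the altered ballot: Juno 46, Kestrel 77, Ember 53, Granite 58.
The switch changes the winner from Ember to Kestrel.

Kestrel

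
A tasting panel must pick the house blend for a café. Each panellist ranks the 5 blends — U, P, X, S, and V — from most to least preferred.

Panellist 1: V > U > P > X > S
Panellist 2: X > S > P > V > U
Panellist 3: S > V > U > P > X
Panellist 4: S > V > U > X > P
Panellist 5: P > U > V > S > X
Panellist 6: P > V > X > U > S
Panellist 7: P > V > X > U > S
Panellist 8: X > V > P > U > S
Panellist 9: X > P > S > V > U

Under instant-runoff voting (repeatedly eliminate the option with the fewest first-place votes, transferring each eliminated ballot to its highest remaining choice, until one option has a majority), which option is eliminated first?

Round 1: P 3, X 3, S 2, V 1, U 0. U has the fewest and is eliminated.
Round 2: P 3, X 3, S 2, V 1. V has the fewest and is eliminated.
Round 3: P 4, X 3, S 2. S has the fewest and is eliminated.
Round 4: P 5, X 4. P has a majority.

U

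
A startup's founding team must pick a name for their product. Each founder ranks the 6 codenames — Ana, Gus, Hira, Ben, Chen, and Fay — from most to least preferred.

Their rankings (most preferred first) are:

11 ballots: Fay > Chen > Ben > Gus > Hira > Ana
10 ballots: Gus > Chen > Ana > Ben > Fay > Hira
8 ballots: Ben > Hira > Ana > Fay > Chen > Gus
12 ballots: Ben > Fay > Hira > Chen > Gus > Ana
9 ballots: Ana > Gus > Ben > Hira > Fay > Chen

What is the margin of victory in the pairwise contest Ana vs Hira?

12

Ballots ranking Ana above Hira: 10+9 = 19.
Ballots ranking Hira above Ana: 11+8+12 = 31.
Hira wins 31–19, a margin of 12.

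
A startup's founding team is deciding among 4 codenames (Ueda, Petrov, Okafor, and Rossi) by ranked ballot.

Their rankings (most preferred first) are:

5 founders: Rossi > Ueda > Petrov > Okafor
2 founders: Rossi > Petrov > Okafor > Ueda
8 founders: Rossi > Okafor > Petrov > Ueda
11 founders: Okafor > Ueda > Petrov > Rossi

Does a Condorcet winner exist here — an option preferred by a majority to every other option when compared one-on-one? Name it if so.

Head-to-head results (26 voters total):
Ueda vs Petrov: Ueda wins 16–10.
Ueda vs Okafor: Okafor wins 21–5.
Ueda vs Rossi: Rossi wins 15–11.
Petrov vs Okafor: Okafor wins 19–7.
Petrov vs Rossi: Rossi wins 15–11.
Okafor vs Rossi: Rossi wins 15–11.
Rossi beats each rival — Ueda (15–11), Petrov (15–11), Okafor (15–11) — so Rossi is the Condorcet winner.

Rossi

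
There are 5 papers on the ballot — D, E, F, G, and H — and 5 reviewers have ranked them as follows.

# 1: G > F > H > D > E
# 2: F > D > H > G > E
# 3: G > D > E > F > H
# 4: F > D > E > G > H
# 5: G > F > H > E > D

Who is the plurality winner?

First-place vote totals:
  D: 0
  E: 0
  F: 2
  G: 3
  H: 0
G has the most first-place votes.

G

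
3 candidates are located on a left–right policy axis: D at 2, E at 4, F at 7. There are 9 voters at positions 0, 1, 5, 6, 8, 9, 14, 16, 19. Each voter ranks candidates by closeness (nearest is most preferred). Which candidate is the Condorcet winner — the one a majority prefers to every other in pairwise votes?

With single-peaked preferences on a line, the Condorcet winner is the candidate closest to the median voter.
The median voter (position 8) is closest to F at 7.
Check: F vs D — voters closer to F: 7 of 9.

F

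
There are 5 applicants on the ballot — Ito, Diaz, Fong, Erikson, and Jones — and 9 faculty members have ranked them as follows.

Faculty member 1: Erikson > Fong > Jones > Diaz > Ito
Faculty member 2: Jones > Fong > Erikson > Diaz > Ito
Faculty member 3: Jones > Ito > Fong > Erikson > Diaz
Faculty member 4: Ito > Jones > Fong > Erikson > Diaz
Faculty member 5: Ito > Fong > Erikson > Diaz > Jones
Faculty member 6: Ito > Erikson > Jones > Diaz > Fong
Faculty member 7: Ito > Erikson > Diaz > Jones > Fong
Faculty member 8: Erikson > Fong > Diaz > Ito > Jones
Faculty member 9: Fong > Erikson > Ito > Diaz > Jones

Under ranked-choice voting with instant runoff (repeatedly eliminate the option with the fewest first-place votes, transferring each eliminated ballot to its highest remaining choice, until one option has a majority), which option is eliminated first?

Round 1: Ito 4, Erikson 2, Jones 2, Fong 1, Diaz 0. Diaz has the fewest and is eliminated.
Round 2: Ito 4, Erikson 2, Jones 2, Fong 1. Fong has the fewest and is eliminated.
Round 3: Ito 4, Erikson 3, Jones 2. Jones has the fewest and is eliminated.
Round 4: Ito 5, Erikson 4. Ito has a majority.

Diaz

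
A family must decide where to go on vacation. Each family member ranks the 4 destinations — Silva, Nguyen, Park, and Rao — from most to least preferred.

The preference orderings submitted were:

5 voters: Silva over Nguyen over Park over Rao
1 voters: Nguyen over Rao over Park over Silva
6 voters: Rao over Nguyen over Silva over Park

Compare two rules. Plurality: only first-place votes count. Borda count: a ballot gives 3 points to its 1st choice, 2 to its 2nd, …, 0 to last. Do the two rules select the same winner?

No

Plurality first-place counts: Silva 5, Nguyen 1, Park 0, Rao 6 → Rao.
Borda totals: Silva 21, Nguyen 25, Park 6, Rao 20 → Nguyen.
The two rules disagree: plurality picks Rao, Borda picks Nguyen.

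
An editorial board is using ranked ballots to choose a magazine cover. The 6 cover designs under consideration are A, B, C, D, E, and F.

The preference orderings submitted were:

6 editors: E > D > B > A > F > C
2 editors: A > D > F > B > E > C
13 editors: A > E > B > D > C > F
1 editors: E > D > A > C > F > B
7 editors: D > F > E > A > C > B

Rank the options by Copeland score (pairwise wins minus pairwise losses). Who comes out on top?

A

Pairwise results:
  A vs B: A wins 23–6.
  A vs C: A wins 29–0.
  A vs D: A wins 15–14.
  A vs E: A wins 15–14.
  A vs F: A wins 22–7.
  B vs C: B wins 21–8.
  B vs D: D wins 16–13.
  B vs E: E wins 27–2.
  B vs F: B wins 19–10.
  C vs D: D wins 29–0.
  C vs E: E wins 29–0.
  C vs F: F wins 15–14.
  D vs E: E wins 20–9.
  D vs F: D wins 29–0.
  E vs F: E wins 20–9.
Copeland scores (wins − losses):
  A: 5 − 0 = 5
  B: 2 − 3 = -1
  C: 0 − 5 = -5
  D: 3 − 2 = 1
  E: 4 − 1 = 3
  F: 1 − 4 = -3
A has the best Copeland score.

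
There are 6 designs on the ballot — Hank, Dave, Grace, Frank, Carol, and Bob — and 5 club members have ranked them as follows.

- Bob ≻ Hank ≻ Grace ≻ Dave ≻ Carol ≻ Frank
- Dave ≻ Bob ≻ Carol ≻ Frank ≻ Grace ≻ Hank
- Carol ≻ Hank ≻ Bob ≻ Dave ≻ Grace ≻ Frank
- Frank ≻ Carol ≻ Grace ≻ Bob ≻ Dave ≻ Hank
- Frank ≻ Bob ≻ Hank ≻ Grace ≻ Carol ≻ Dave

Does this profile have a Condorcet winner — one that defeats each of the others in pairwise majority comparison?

Yes

Head-to-head results (5 voters total):
Hank vs Dave: Hank wins 3–2.
Hank vs Grace: Hank wins 3–2.
Hank vs Frank: Frank wins 3–2.
Hank vs Carol: Carol wins 3–2.
Hank vs Bob: Bob wins 4–1.
Dave vs Grace: Grace wins 3–2.
Dave vs Frank: Dave wins 3–2.
Dave vs Carol: Carol wins 3–2.
Dave vs Bob: Bob wins 4–1.
Grace vs Frank: Frank wins 3–2.
Grace vs Carol: Carol wins 3–2.
Grace vs Bob: Bob wins 4–1.
Frank vs Carol: Carol wins 3–2.
Frank vs Bob: Bob wins 3–2.
Carol vs Bob: Bob wins 3–2.
Bob beats each rival — Hank (4–1), Dave (4–1), Grace (4–1), Frank (3–2), Carol (3–2) — so Bob is the Condorcet winner.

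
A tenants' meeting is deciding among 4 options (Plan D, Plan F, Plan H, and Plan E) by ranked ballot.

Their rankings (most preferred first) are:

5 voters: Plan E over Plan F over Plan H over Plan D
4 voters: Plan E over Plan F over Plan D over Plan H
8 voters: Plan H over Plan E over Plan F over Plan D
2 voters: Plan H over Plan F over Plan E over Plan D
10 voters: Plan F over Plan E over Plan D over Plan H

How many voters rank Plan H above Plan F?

Ballots ranking Plan H above Plan F: 8+2 = 10.
Ballots ranking Plan F above Plan H: 5+4+10 = 19.
So 10 of 29 voters prefer Plan H to Plan F.

10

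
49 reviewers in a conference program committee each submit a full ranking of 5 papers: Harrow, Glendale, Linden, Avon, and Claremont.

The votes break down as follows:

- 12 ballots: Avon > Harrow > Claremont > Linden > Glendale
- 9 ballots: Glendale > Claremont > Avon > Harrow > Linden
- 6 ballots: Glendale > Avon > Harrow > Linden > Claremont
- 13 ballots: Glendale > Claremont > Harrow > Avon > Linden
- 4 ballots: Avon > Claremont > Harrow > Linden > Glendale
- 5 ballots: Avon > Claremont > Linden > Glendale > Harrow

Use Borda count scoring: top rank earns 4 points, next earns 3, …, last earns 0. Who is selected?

Borda scores:
  Harrow: 12·3 + 9·1 + 6·2 + 13·2 + 4·2 + 5·0 = 91
  Glendale: 12·0 + 9·4 + 6·4 + 13·4 + 4·0 + 5·1 = 117
  Linden: 12·1 + 9·0 + 6·1 + 13·0 + 4·1 + 5·2 = 32
  Avon: 12·4 + 9·2 + 6·3 + 13·1 + 4·4 + 5·4 = 133
  Claremont: 12·2 + 9·3 + 6·0 + 13·3 + 4·3 + 5·3 = 117
Avon has the highest total.

Avon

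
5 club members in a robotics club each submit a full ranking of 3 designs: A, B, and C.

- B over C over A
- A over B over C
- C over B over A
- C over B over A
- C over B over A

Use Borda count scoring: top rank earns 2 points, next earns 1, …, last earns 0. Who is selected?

Borda scores:
  A: 0 + 2 + 0 + 0 + 0 = 2
  B: 2 + 1 + 1 + 1 + 1 = 6
  C: 1 + 0 + 2 + 2 + 2 = 7
C has the highest total.

C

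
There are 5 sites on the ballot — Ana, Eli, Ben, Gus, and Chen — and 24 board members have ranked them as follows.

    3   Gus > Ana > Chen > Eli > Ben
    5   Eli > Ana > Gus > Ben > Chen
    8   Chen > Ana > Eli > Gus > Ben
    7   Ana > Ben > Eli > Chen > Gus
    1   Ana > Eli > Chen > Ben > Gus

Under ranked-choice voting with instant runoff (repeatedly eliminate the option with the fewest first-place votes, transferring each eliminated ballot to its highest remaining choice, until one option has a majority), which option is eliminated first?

Ben

Round 1: Ana 8, Chen 8, Eli 5, Gus 3, Ben 0. Ben has the fewest and is eliminated.
Round 2: Ana 8, Chen 8, Eli 5, Gus 3. Gus has the fewest and is eliminated.
Round 3: Ana 11, Chen 8, Eli 5. Eli has the fewest and is eliminated.
Round 4: Ana 16, Chen 8. Ana has a majority.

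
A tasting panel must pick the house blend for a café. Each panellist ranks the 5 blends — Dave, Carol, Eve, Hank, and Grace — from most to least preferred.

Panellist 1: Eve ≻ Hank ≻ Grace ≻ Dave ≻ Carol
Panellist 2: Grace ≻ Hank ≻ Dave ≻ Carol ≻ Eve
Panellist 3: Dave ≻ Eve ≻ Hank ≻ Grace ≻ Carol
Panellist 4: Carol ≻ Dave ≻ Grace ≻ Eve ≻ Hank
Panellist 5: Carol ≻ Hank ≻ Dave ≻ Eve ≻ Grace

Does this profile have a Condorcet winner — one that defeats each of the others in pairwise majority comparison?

Head-to-head results (5 voters total):
Dave vs Carol: Dave wins 3–2.
Dave vs Eve: Dave wins 4–1.
Dave vs Hank: Hank wins 3–2.
Dave vs Grace: Dave wins 3–2.
Carol vs Eve: Carol wins 3–2.
Carol vs Hank: Hank wins 3–2.
Carol vs Grace: Grace wins 3–2.
Eve vs Hank: Eve wins 3–2.
Eve vs Grace: Eve wins 3–2.
Hank vs Grace: Hank wins 3–2.
No candidate beats all others: Dave beats Eve beats Hank beats Dave, a majority cycle.

No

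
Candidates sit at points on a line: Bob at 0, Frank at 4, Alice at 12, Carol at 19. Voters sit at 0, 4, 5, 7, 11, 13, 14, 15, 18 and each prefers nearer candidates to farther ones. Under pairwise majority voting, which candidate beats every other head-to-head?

Alice

With single-peaked preferences on a line, the Condorcet winner is the candidate closest to the median voter.
The median voter (position 11) is closest to Alice at 12.
Check: Alice vs Bob — voters closer to Alice: 6 of 9.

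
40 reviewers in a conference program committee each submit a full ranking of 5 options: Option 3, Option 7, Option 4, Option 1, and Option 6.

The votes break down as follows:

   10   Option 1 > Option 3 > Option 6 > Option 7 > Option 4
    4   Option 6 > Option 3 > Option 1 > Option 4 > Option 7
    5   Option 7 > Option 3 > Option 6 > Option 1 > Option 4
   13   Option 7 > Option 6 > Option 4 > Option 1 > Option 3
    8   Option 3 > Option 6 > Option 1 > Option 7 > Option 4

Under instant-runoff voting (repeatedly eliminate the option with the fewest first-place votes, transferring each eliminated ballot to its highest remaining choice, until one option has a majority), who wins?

Round 1: Option 7 18, Option 1 10, Option 3 8, Option 6 4, Option 4 0. Option 4 has the fewest and is eliminated.
Round 2: Option 7 18, Option 1 10, Option 3 8, Option 6 4. Option 6 has the fewest and is eliminated.
Round 3: Option 7 18, Option 3 12, Option 1 10. Option 1 has the fewest and is eliminated.
Round 4: Option 3 22, Option 7 18. Option 3 has a majority.

Option 3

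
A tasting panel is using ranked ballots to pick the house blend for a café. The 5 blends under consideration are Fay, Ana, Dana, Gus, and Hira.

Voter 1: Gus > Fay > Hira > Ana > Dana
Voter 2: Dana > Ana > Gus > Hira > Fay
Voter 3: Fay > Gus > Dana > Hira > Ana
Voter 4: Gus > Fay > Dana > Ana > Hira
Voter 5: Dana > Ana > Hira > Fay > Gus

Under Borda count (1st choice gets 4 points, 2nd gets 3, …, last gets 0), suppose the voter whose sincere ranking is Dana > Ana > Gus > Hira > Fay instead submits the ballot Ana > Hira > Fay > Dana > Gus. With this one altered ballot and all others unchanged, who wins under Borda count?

Borda totals with the altered ballot: Fay 13, Ana 9, Dana 9, Gus 11, Hira 8.
The switch changes the winner from Gus to Fay.

Fay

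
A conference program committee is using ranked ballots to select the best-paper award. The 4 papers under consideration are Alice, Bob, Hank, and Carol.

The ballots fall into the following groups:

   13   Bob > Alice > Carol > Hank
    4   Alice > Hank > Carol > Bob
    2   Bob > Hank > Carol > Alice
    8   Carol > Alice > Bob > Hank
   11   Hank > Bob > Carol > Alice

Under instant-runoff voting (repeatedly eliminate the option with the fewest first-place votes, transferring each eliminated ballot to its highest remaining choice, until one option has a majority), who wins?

Bob

Round 1: Bob 15, Hank 11, Carol 8, Alice 4. Alice has the fewest and is eliminated.
Round 2: Bob 15, Hank 15, Carol 8. Carol has the fewest and is eliminated.
Round 3: Bob 23, Hank 15. Bob has a majority.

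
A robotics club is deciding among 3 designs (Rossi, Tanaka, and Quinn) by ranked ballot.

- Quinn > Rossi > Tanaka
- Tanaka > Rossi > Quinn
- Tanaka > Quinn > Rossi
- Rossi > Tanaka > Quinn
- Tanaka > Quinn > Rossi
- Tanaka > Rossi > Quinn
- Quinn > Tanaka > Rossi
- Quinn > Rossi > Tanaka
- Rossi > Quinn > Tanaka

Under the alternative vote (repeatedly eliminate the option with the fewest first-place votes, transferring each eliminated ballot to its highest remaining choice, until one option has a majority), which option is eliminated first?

Round 1: Tanaka 4, Quinn 3, Rossi 2. Rossi has the fewest and is eliminated.
Round 2: Tanaka 5, Quinn 4. Tanaka has a majority.

Rossi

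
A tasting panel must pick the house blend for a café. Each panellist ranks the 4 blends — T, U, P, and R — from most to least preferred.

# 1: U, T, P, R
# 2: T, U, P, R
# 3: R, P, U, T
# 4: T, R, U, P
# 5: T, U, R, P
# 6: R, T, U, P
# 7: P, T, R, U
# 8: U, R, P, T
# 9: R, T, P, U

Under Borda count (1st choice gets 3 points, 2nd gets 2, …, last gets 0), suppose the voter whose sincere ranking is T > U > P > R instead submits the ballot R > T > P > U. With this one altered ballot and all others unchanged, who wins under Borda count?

R

Borda totals with the altered ballot: T 16, U 11, P 9, R 18.
The switch changes the winner from T to R.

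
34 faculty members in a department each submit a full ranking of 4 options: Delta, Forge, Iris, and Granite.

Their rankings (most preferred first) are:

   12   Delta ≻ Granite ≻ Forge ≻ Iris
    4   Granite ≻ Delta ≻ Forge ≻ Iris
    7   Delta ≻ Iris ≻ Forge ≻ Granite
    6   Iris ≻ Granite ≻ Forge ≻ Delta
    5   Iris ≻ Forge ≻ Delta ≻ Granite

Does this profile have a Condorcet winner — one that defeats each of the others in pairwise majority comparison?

Head-to-head results (34 voters total):
Delta vs Forge: Delta wins 23–11.
Delta vs Iris: Delta wins 23–11.
Delta vs Granite: Delta wins 24–10.
Forge vs Iris: Iris wins 18–16.
Forge vs Granite: Granite wins 22–12.
Iris vs Granite: Iris wins 18–16.
Delta beats each rival — Forge (23–11), Iris (23–11), Granite (24–10) — so Delta is the Condorcet winner.

Yes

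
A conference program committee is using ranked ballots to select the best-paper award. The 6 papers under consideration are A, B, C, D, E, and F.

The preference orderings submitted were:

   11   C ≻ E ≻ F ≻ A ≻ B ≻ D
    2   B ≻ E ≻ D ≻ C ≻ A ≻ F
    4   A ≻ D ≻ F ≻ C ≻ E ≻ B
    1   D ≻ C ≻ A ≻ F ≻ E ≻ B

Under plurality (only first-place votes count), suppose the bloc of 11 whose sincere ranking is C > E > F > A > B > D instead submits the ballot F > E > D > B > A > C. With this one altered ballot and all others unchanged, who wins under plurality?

First-place totals with the altered ballot: A 4, B 2, C 0, D 1, E 0, F 11.
The switch changes the winner from C to F.

F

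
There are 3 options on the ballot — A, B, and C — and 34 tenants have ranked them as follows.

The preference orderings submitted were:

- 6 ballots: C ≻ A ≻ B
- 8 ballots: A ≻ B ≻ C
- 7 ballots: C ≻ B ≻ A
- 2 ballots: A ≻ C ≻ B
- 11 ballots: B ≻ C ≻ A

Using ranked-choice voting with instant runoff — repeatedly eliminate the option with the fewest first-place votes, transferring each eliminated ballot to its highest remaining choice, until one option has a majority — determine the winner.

B

Round 1: C 13, B 11, A 10. A has the fewest and is eliminated.
Round 2: B 19, C 15. B has a majority.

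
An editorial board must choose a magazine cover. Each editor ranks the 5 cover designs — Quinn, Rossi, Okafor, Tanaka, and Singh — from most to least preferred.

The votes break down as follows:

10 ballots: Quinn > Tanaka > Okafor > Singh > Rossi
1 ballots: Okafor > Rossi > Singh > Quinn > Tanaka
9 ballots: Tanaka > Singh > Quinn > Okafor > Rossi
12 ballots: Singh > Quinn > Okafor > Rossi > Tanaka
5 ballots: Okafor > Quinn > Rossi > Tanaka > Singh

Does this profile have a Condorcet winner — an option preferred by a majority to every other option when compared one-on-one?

Head-to-head results (37 voters total):
Quinn vs Rossi: Quinn wins 36–1.
Quinn vs Okafor: Quinn wins 31–6.
Quinn vs Tanaka: Quinn wins 28–9.
Quinn vs Singh: Singh wins 22–15.
Rossi vs Okafor: Okafor wins 37–0.
Rossi vs Tanaka: Tanaka wins 19–18.
Rossi vs Singh: Singh wins 31–6.
Okafor vs Tanaka: Tanaka wins 19–18.
Okafor vs Singh: Singh wins 21–16.
Tanaka vs Singh: Tanaka wins 24–13.
No candidate beats all others: Quinn beats Tanaka beats Singh beats Quinn, a majority cycle.

No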